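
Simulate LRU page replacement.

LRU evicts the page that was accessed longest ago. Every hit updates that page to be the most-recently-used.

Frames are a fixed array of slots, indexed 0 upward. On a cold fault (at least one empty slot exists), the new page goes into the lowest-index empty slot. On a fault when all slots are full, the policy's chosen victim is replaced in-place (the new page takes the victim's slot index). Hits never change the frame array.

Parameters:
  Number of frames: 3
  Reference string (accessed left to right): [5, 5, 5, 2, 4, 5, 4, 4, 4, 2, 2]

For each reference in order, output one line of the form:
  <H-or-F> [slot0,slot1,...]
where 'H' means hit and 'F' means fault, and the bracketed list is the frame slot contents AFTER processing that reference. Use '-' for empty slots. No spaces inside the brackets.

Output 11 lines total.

F [5,-,-]
H [5,-,-]
H [5,-,-]
F [5,2,-]
F [5,2,4]
H [5,2,4]
H [5,2,4]
H [5,2,4]
H [5,2,4]
H [5,2,4]
H [5,2,4]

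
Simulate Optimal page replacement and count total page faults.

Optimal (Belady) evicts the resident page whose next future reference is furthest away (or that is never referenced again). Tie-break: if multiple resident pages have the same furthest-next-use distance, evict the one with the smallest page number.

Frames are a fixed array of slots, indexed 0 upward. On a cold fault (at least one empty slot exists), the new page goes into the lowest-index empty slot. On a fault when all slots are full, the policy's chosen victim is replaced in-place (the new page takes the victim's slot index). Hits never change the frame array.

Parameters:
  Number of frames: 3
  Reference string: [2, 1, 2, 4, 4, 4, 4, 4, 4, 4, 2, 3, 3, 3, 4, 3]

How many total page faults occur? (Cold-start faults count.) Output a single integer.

Step 0: ref 2 → FAULT, frames=[2,-,-]
Step 1: ref 1 → FAULT, frames=[2,1,-]
Step 2: ref 2 → HIT, frames=[2,1,-]
Step 3: ref 4 → FAULT, frames=[2,1,4]
Step 4: ref 4 → HIT, frames=[2,1,4]
Step 5: ref 4 → HIT, frames=[2,1,4]
Step 6: ref 4 → HIT, frames=[2,1,4]
Step 7: ref 4 → HIT, frames=[2,1,4]
Step 8: ref 4 → HIT, frames=[2,1,4]
Step 9: ref 4 → HIT, frames=[2,1,4]
Step 10: ref 2 → HIT, frames=[2,1,4]
Step 11: ref 3 → FAULT (evict 1), frames=[2,3,4]
Step 12: ref 3 → HIT, frames=[2,3,4]
Step 13: ref 3 → HIT, frames=[2,3,4]
Step 14: ref 4 → HIT, frames=[2,3,4]
Step 15: ref 3 → HIT, frames=[2,3,4]
Total faults: 4

Answer: 4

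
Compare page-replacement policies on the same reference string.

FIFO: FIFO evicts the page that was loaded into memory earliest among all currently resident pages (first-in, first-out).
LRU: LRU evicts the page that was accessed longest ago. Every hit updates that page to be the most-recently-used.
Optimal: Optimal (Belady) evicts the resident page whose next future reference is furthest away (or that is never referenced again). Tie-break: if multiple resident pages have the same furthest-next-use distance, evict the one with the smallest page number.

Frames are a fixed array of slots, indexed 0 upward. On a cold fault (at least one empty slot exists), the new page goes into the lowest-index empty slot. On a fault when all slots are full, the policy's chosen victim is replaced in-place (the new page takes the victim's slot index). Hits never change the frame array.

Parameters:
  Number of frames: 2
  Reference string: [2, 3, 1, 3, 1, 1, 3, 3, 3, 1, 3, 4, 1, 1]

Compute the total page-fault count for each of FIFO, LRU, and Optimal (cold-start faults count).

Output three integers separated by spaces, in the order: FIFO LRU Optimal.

Answer: 4 5 4

Derivation:
--- FIFO ---
  step 0: ref 2 -> FAULT, frames=[2,-] (faults so far: 1)
  step 1: ref 3 -> FAULT, frames=[2,3] (faults so far: 2)
  step 2: ref 1 -> FAULT, evict 2, frames=[1,3] (faults so far: 3)
  step 3: ref 3 -> HIT, frames=[1,3] (faults so far: 3)
  step 4: ref 1 -> HIT, frames=[1,3] (faults so far: 3)
  step 5: ref 1 -> HIT, frames=[1,3] (faults so far: 3)
  step 6: ref 3 -> HIT, frames=[1,3] (faults so far: 3)
  step 7: ref 3 -> HIT, frames=[1,3] (faults so far: 3)
  step 8: ref 3 -> HIT, frames=[1,3] (faults so far: 3)
  step 9: ref 1 -> HIT, frames=[1,3] (faults so far: 3)
  step 10: ref 3 -> HIT, frames=[1,3] (faults so far: 3)
  step 11: ref 4 -> FAULT, evict 3, frames=[1,4] (faults so far: 4)
  step 12: ref 1 -> HIT, frames=[1,4] (faults so far: 4)
  step 13: ref 1 -> HIT, frames=[1,4] (faults so far: 4)
  FIFO total faults: 4
--- LRU ---
  step 0: ref 2 -> FAULT, frames=[2,-] (faults so far: 1)
  step 1: ref 3 -> FAULT, frames=[2,3] (faults so far: 2)
  step 2: ref 1 -> FAULT, evict 2, frames=[1,3] (faults so far: 3)
  step 3: ref 3 -> HIT, frames=[1,3] (faults so far: 3)
  step 4: ref 1 -> HIT, frames=[1,3] (faults so far: 3)
  step 5: ref 1 -> HIT, frames=[1,3] (faults so far: 3)
  step 6: ref 3 -> HIT, frames=[1,3] (faults so far: 3)
  step 7: ref 3 -> HIT, frames=[1,3] (faults so far: 3)
  step 8: ref 3 -> HIT, frames=[1,3] (faults so far: 3)
  step 9: ref 1 -> HIT, frames=[1,3] (faults so far: 3)
  step 10: ref 3 -> HIT, frames=[1,3] (faults so far: 3)
  step 11: ref 4 -> FAULT, evict 1, frames=[4,3] (faults so far: 4)
  step 12: ref 1 -> FAULT, evict 3, frames=[4,1] (faults so far: 5)
  step 13: ref 1 -> HIT, frames=[4,1] (faults so far: 5)
  LRU total faults: 5
--- Optimal ---
  step 0: ref 2 -> FAULT, frames=[2,-] (faults so far: 1)
  step 1: ref 3 -> FAULT, frames=[2,3] (faults so far: 2)
  step 2: ref 1 -> FAULT, evict 2, frames=[1,3] (faults so far: 3)
  step 3: ref 3 -> HIT, frames=[1,3] (faults so far: 3)
  step 4: ref 1 -> HIT, frames=[1,3] (faults so far: 3)
  step 5: ref 1 -> HIT, frames=[1,3] (faults so far: 3)
  step 6: ref 3 -> HIT, frames=[1,3] (faults so far: 3)
  step 7: ref 3 -> HIT, frames=[1,3] (faults so far: 3)
  step 8: ref 3 -> HIT, frames=[1,3] (faults so far: 3)
  step 9: ref 1 -> HIT, frames=[1,3] (faults so far: 3)
  step 10: ref 3 -> HIT, frames=[1,3] (faults so far: 3)
  step 11: ref 4 -> FAULT, evict 3, frames=[1,4] (faults so far: 4)
  step 12: ref 1 -> HIT, frames=[1,4] (faults so far: 4)
  step 13: ref 1 -> HIT, frames=[1,4] (faults so far: 4)
  Optimal total faults: 4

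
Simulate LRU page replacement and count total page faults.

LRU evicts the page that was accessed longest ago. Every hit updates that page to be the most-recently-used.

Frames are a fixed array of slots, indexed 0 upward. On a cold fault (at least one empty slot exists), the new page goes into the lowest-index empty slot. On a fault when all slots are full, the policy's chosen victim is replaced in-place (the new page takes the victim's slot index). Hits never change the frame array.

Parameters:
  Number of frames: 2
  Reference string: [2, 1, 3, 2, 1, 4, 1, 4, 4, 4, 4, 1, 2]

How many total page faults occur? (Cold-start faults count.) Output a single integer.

Step 0: ref 2 → FAULT, frames=[2,-]
Step 1: ref 1 → FAULT, frames=[2,1]
Step 2: ref 3 → FAULT (evict 2), frames=[3,1]
Step 3: ref 2 → FAULT (evict 1), frames=[3,2]
Step 4: ref 1 → FAULT (evict 3), frames=[1,2]
Step 5: ref 4 → FAULT (evict 2), frames=[1,4]
Step 6: ref 1 → HIT, frames=[1,4]
Step 7: ref 4 → HIT, frames=[1,4]
Step 8: ref 4 → HIT, frames=[1,4]
Step 9: ref 4 → HIT, frames=[1,4]
Step 10: ref 4 → HIT, frames=[1,4]
Step 11: ref 1 → HIT, frames=[1,4]
Step 12: ref 2 → FAULT (evict 4), frames=[1,2]
Total faults: 7

Answer: 7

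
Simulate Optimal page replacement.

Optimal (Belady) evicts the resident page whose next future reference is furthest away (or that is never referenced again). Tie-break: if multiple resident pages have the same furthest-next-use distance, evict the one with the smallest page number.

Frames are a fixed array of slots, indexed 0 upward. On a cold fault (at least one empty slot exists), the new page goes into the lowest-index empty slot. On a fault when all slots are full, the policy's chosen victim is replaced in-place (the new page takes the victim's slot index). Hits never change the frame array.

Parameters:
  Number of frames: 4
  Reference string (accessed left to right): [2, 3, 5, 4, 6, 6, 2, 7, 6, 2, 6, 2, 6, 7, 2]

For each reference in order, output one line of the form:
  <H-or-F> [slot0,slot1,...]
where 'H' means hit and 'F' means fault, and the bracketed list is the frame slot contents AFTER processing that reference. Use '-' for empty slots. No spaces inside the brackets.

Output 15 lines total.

F [2,-,-,-]
F [2,3,-,-]
F [2,3,5,-]
F [2,3,5,4]
F [2,6,5,4]
H [2,6,5,4]
H [2,6,5,4]
F [2,6,5,7]
H [2,6,5,7]
H [2,6,5,7]
H [2,6,5,7]
H [2,6,5,7]
H [2,6,5,7]
H [2,6,5,7]
H [2,6,5,7]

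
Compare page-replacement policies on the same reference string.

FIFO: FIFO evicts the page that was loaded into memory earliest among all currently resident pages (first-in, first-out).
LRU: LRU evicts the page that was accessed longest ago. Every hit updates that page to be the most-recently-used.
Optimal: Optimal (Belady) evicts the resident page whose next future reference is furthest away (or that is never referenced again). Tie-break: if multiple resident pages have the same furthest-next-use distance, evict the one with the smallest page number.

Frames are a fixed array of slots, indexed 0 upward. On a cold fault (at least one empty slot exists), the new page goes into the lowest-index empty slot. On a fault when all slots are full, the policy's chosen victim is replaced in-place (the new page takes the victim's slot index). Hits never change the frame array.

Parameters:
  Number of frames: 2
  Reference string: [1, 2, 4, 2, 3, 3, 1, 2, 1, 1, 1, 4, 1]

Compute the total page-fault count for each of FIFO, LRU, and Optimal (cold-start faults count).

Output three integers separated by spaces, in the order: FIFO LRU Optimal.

--- FIFO ---
  step 0: ref 1 -> FAULT, frames=[1,-] (faults so far: 1)
  step 1: ref 2 -> FAULT, frames=[1,2] (faults so far: 2)
  step 2: ref 4 -> FAULT, evict 1, frames=[4,2] (faults so far: 3)
  step 3: ref 2 -> HIT, frames=[4,2] (faults so far: 3)
  step 4: ref 3 -> FAULT, evict 2, frames=[4,3] (faults so far: 4)
  step 5: ref 3 -> HIT, frames=[4,3] (faults so far: 4)
  step 6: ref 1 -> FAULT, evict 4, frames=[1,3] (faults so far: 5)
  step 7: ref 2 -> FAULT, evict 3, frames=[1,2] (faults so far: 6)
  step 8: ref 1 -> HIT, frames=[1,2] (faults so far: 6)
  step 9: ref 1 -> HIT, frames=[1,2] (faults so far: 6)
  step 10: ref 1 -> HIT, frames=[1,2] (faults so far: 6)
  step 11: ref 4 -> FAULT, evict 1, frames=[4,2] (faults so far: 7)
  step 12: ref 1 -> FAULT, evict 2, frames=[4,1] (faults so far: 8)
  FIFO total faults: 8
--- LRU ---
  step 0: ref 1 -> FAULT, frames=[1,-] (faults so far: 1)
  step 1: ref 2 -> FAULT, frames=[1,2] (faults so far: 2)
  step 2: ref 4 -> FAULT, evict 1, frames=[4,2] (faults so far: 3)
  step 3: ref 2 -> HIT, frames=[4,2] (faults so far: 3)
  step 4: ref 3 -> FAULT, evict 4, frames=[3,2] (faults so far: 4)
  step 5: ref 3 -> HIT, frames=[3,2] (faults so far: 4)
  step 6: ref 1 -> FAULT, evict 2, frames=[3,1] (faults so far: 5)
  step 7: ref 2 -> FAULT, evict 3, frames=[2,1] (faults so far: 6)
  step 8: ref 1 -> HIT, frames=[2,1] (faults so far: 6)
  step 9: ref 1 -> HIT, frames=[2,1] (faults so far: 6)
  step 10: ref 1 -> HIT, frames=[2,1] (faults so far: 6)
  step 11: ref 4 -> FAULT, evict 2, frames=[4,1] (faults so far: 7)
  step 12: ref 1 -> HIT, frames=[4,1] (faults so far: 7)
  LRU total faults: 7
--- Optimal ---
  step 0: ref 1 -> FAULT, frames=[1,-] (faults so far: 1)
  step 1: ref 2 -> FAULT, frames=[1,2] (faults so far: 2)
  step 2: ref 4 -> FAULT, evict 1, frames=[4,2] (faults so far: 3)
  step 3: ref 2 -> HIT, frames=[4,2] (faults so far: 3)
  step 4: ref 3 -> FAULT, evict 4, frames=[3,2] (faults so far: 4)
  step 5: ref 3 -> HIT, frames=[3,2] (faults so far: 4)
  step 6: ref 1 -> FAULT, evict 3, frames=[1,2] (faults so far: 5)
  step 7: ref 2 -> HIT, frames=[1,2] (faults so far: 5)
  step 8: ref 1 -> HIT, frames=[1,2] (faults so far: 5)
  step 9: ref 1 -> HIT, frames=[1,2] (faults so far: 5)
  step 10: ref 1 -> HIT, frames=[1,2] (faults so far: 5)
  step 11: ref 4 -> FAULT, evict 2, frames=[1,4] (faults so far: 6)
  step 12: ref 1 -> HIT, frames=[1,4] (faults so far: 6)
  Optimal total faults: 6

Answer: 8 7 6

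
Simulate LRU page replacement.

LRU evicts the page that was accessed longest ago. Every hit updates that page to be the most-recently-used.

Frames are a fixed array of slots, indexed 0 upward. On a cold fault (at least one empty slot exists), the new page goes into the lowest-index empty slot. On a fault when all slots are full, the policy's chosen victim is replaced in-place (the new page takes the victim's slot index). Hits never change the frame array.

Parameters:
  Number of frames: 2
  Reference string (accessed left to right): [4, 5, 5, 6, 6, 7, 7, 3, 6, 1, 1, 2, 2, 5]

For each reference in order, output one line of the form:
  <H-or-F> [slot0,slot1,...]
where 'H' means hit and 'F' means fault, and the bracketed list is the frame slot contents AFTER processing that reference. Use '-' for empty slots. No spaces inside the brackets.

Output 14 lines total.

F [4,-]
F [4,5]
H [4,5]
F [6,5]
H [6,5]
F [6,7]
H [6,7]
F [3,7]
F [3,6]
F [1,6]
H [1,6]
F [1,2]
H [1,2]
F [5,2]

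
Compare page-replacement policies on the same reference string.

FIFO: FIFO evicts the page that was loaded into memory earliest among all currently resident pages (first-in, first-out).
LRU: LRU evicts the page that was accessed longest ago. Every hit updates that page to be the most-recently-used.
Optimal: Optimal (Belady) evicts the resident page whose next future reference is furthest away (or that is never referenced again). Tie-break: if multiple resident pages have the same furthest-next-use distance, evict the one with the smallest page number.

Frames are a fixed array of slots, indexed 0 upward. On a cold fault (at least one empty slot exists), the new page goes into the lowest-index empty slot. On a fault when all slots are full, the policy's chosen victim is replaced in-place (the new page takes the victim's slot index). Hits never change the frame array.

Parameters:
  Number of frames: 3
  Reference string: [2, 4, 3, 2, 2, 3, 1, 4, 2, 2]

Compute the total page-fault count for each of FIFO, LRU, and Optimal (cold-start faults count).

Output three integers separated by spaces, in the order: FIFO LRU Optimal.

--- FIFO ---
  step 0: ref 2 -> FAULT, frames=[2,-,-] (faults so far: 1)
  step 1: ref 4 -> FAULT, frames=[2,4,-] (faults so far: 2)
  step 2: ref 3 -> FAULT, frames=[2,4,3] (faults so far: 3)
  step 3: ref 2 -> HIT, frames=[2,4,3] (faults so far: 3)
  step 4: ref 2 -> HIT, frames=[2,4,3] (faults so far: 3)
  step 5: ref 3 -> HIT, frames=[2,4,3] (faults so far: 3)
  step 6: ref 1 -> FAULT, evict 2, frames=[1,4,3] (faults so far: 4)
  step 7: ref 4 -> HIT, frames=[1,4,3] (faults so far: 4)
  step 8: ref 2 -> FAULT, evict 4, frames=[1,2,3] (faults so far: 5)
  step 9: ref 2 -> HIT, frames=[1,2,3] (faults so far: 5)
  FIFO total faults: 5
--- LRU ---
  step 0: ref 2 -> FAULT, frames=[2,-,-] (faults so far: 1)
  step 1: ref 4 -> FAULT, frames=[2,4,-] (faults so far: 2)
  step 2: ref 3 -> FAULT, frames=[2,4,3] (faults so far: 3)
  step 3: ref 2 -> HIT, frames=[2,4,3] (faults so far: 3)
  step 4: ref 2 -> HIT, frames=[2,4,3] (faults so far: 3)
  step 5: ref 3 -> HIT, frames=[2,4,3] (faults so far: 3)
  step 6: ref 1 -> FAULT, evict 4, frames=[2,1,3] (faults so far: 4)
  step 7: ref 4 -> FAULT, evict 2, frames=[4,1,3] (faults so far: 5)
  step 8: ref 2 -> FAULT, evict 3, frames=[4,1,2] (faults so far: 6)
  step 9: ref 2 -> HIT, frames=[4,1,2] (faults so far: 6)
  LRU total faults: 6
--- Optimal ---
  step 0: ref 2 -> FAULT, frames=[2,-,-] (faults so far: 1)
  step 1: ref 4 -> FAULT, frames=[2,4,-] (faults so far: 2)
  step 2: ref 3 -> FAULT, frames=[2,4,3] (faults so far: 3)
  step 3: ref 2 -> HIT, frames=[2,4,3] (faults so far: 3)
  step 4: ref 2 -> HIT, frames=[2,4,3] (faults so far: 3)
  step 5: ref 3 -> HIT, frames=[2,4,3] (faults so far: 3)
  step 6: ref 1 -> FAULT, evict 3, frames=[2,4,1] (faults so far: 4)
  step 7: ref 4 -> HIT, frames=[2,4,1] (faults so far: 4)
  step 8: ref 2 -> HIT, frames=[2,4,1] (faults so far: 4)
  step 9: ref 2 -> HIT, frames=[2,4,1] (faults so far: 4)
  Optimal total faults: 4

Answer: 5 6 4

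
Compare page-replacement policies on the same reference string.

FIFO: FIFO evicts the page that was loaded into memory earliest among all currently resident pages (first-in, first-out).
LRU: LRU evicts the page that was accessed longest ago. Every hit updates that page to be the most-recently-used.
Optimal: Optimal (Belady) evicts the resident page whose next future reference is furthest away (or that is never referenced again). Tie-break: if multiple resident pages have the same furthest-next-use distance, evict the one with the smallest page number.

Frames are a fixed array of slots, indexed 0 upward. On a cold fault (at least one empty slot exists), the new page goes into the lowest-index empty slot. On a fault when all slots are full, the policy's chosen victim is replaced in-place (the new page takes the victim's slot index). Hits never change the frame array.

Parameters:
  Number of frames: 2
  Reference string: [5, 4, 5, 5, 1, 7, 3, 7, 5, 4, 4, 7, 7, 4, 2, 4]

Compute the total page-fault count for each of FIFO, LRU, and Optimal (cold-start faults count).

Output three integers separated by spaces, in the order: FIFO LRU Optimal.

Answer: 10 9 8

Derivation:
--- FIFO ---
  step 0: ref 5 -> FAULT, frames=[5,-] (faults so far: 1)
  step 1: ref 4 -> FAULT, frames=[5,4] (faults so far: 2)
  step 2: ref 5 -> HIT, frames=[5,4] (faults so far: 2)
  step 3: ref 5 -> HIT, frames=[5,4] (faults so far: 2)
  step 4: ref 1 -> FAULT, evict 5, frames=[1,4] (faults so far: 3)
  step 5: ref 7 -> FAULT, evict 4, frames=[1,7] (faults so far: 4)
  step 6: ref 3 -> FAULT, evict 1, frames=[3,7] (faults so far: 5)
  step 7: ref 7 -> HIT, frames=[3,7] (faults so far: 5)
  step 8: ref 5 -> FAULT, evict 7, frames=[3,5] (faults so far: 6)
  step 9: ref 4 -> FAULT, evict 3, frames=[4,5] (faults so far: 7)
  step 10: ref 4 -> HIT, frames=[4,5] (faults so far: 7)
  step 11: ref 7 -> FAULT, evict 5, frames=[4,7] (faults so far: 8)
  step 12: ref 7 -> HIT, frames=[4,7] (faults so far: 8)
  step 13: ref 4 -> HIT, frames=[4,7] (faults so far: 8)
  step 14: ref 2 -> FAULT, evict 4, frames=[2,7] (faults so far: 9)
  step 15: ref 4 -> FAULT, evict 7, frames=[2,4] (faults so far: 10)
  FIFO total faults: 10
--- LRU ---
  step 0: ref 5 -> FAULT, frames=[5,-] (faults so far: 1)
  step 1: ref 4 -> FAULT, frames=[5,4] (faults so far: 2)
  step 2: ref 5 -> HIT, frames=[5,4] (faults so far: 2)
  step 3: ref 5 -> HIT, frames=[5,4] (faults so far: 2)
  step 4: ref 1 -> FAULT, evict 4, frames=[5,1] (faults so far: 3)
  step 5: ref 7 -> FAULT, evict 5, frames=[7,1] (faults so far: 4)
  step 6: ref 3 -> FAULT, evict 1, frames=[7,3] (faults so far: 5)
  step 7: ref 7 -> HIT, frames=[7,3] (faults so far: 5)
  step 8: ref 5 -> FAULT, evict 3, frames=[7,5] (faults so far: 6)
  step 9: ref 4 -> FAULT, evict 7, frames=[4,5] (faults so far: 7)
  step 10: ref 4 -> HIT, frames=[4,5] (faults so far: 7)
  step 11: ref 7 -> FAULT, evict 5, frames=[4,7] (faults so far: 8)
  step 12: ref 7 -> HIT, frames=[4,7] (faults so far: 8)
  step 13: ref 4 -> HIT, frames=[4,7] (faults so far: 8)
  step 14: ref 2 -> FAULT, evict 7, frames=[4,2] (faults so far: 9)
  step 15: ref 4 -> HIT, frames=[4,2] (faults so far: 9)
  LRU total faults: 9
--- Optimal ---
  step 0: ref 5 -> FAULT, frames=[5,-] (faults so far: 1)
  step 1: ref 4 -> FAULT, frames=[5,4] (faults so far: 2)
  step 2: ref 5 -> HIT, frames=[5,4] (faults so far: 2)
  step 3: ref 5 -> HIT, frames=[5,4] (faults so far: 2)
  step 4: ref 1 -> FAULT, evict 4, frames=[5,1] (faults so far: 3)
  step 5: ref 7 -> FAULT, evict 1, frames=[5,7] (faults so far: 4)
  step 6: ref 3 -> FAULT, evict 5, frames=[3,7] (faults so far: 5)
  step 7: ref 7 -> HIT, frames=[3,7] (faults so far: 5)
  step 8: ref 5 -> FAULT, evict 3, frames=[5,7] (faults so far: 6)
  step 9: ref 4 -> FAULT, evict 5, frames=[4,7] (faults so far: 7)
  step 10: ref 4 -> HIT, frames=[4,7] (faults so far: 7)
  step 11: ref 7 -> HIT, frames=[4,7] (faults so far: 7)
  step 12: ref 7 -> HIT, frames=[4,7] (faults so far: 7)
  step 13: ref 4 -> HIT, frames=[4,7] (faults so far: 7)
  step 14: ref 2 -> FAULT, evict 7, frames=[4,2] (faults so far: 8)
  step 15: ref 4 -> HIT, frames=[4,2] (faults so far: 8)
  Optimal total faults: 8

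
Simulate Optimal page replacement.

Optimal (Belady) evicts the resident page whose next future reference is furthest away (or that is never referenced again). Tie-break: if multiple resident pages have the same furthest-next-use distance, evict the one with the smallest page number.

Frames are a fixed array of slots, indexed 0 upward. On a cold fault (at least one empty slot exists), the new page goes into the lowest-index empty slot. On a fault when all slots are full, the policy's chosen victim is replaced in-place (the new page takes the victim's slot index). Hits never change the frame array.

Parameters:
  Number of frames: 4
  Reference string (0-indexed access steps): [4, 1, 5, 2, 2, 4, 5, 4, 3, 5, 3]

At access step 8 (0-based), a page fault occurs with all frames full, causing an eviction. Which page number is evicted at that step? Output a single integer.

Answer: 1

Derivation:
Step 0: ref 4 -> FAULT, frames=[4,-,-,-]
Step 1: ref 1 -> FAULT, frames=[4,1,-,-]
Step 2: ref 5 -> FAULT, frames=[4,1,5,-]
Step 3: ref 2 -> FAULT, frames=[4,1,5,2]
Step 4: ref 2 -> HIT, frames=[4,1,5,2]
Step 5: ref 4 -> HIT, frames=[4,1,5,2]
Step 6: ref 5 -> HIT, frames=[4,1,5,2]
Step 7: ref 4 -> HIT, frames=[4,1,5,2]
Step 8: ref 3 -> FAULT, evict 1, frames=[4,3,5,2]
At step 8: evicted page 1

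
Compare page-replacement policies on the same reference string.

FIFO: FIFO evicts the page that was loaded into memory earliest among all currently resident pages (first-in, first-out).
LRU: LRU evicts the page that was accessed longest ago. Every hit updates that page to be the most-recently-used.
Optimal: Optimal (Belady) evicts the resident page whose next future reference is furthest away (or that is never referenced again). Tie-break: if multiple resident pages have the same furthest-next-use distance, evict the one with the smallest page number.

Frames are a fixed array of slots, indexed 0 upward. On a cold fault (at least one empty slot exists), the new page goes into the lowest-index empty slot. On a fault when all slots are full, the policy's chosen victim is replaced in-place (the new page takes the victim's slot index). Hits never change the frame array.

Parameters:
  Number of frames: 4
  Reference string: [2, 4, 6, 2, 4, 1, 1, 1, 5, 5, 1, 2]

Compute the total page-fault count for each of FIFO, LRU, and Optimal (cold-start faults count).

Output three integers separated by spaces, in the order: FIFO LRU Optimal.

Answer: 6 5 5

Derivation:
--- FIFO ---
  step 0: ref 2 -> FAULT, frames=[2,-,-,-] (faults so far: 1)
  step 1: ref 4 -> FAULT, frames=[2,4,-,-] (faults so far: 2)
  step 2: ref 6 -> FAULT, frames=[2,4,6,-] (faults so far: 3)
  step 3: ref 2 -> HIT, frames=[2,4,6,-] (faults so far: 3)
  step 4: ref 4 -> HIT, frames=[2,4,6,-] (faults so far: 3)
  step 5: ref 1 -> FAULT, frames=[2,4,6,1] (faults so far: 4)
  step 6: ref 1 -> HIT, frames=[2,4,6,1] (faults so far: 4)
  step 7: ref 1 -> HIT, frames=[2,4,6,1] (faults so far: 4)
  step 8: ref 5 -> FAULT, evict 2, frames=[5,4,6,1] (faults so far: 5)
  step 9: ref 5 -> HIT, frames=[5,4,6,1] (faults so far: 5)
  step 10: ref 1 -> HIT, frames=[5,4,6,1] (faults so far: 5)
  step 11: ref 2 -> FAULT, evict 4, frames=[5,2,6,1] (faults so far: 6)
  FIFO total faults: 6
--- LRU ---
  step 0: ref 2 -> FAULT, frames=[2,-,-,-] (faults so far: 1)
  step 1: ref 4 -> FAULT, frames=[2,4,-,-] (faults so far: 2)
  step 2: ref 6 -> FAULT, frames=[2,4,6,-] (faults so far: 3)
  step 3: ref 2 -> HIT, frames=[2,4,6,-] (faults so far: 3)
  step 4: ref 4 -> HIT, frames=[2,4,6,-] (faults so far: 3)
  step 5: ref 1 -> FAULT, frames=[2,4,6,1] (faults so far: 4)
  step 6: ref 1 -> HIT, frames=[2,4,6,1] (faults so far: 4)
  step 7: ref 1 -> HIT, frames=[2,4,6,1] (faults so far: 4)
  step 8: ref 5 -> FAULT, evict 6, frames=[2,4,5,1] (faults so far: 5)
  step 9: ref 5 -> HIT, frames=[2,4,5,1] (faults so far: 5)
  step 10: ref 1 -> HIT, frames=[2,4,5,1] (faults so far: 5)
  step 11: ref 2 -> HIT, frames=[2,4,5,1] (faults so far: 5)
  LRU total faults: 5
--- Optimal ---
  step 0: ref 2 -> FAULT, frames=[2,-,-,-] (faults so far: 1)
  step 1: ref 4 -> FAULT, frames=[2,4,-,-] (faults so far: 2)
  step 2: ref 6 -> FAULT, frames=[2,4,6,-] (faults so far: 3)
  step 3: ref 2 -> HIT, frames=[2,4,6,-] (faults so far: 3)
  step 4: ref 4 -> HIT, frames=[2,4,6,-] (faults so far: 3)
  step 5: ref 1 -> FAULT, frames=[2,4,6,1] (faults so far: 4)
  step 6: ref 1 -> HIT, frames=[2,4,6,1] (faults so far: 4)
  step 7: ref 1 -> HIT, frames=[2,4,6,1] (faults so far: 4)
  step 8: ref 5 -> FAULT, evict 4, frames=[2,5,6,1] (faults so far: 5)
  step 9: ref 5 -> HIT, frames=[2,5,6,1] (faults so far: 5)
  step 10: ref 1 -> HIT, frames=[2,5,6,1] (faults so far: 5)
  step 11: ref 2 -> HIT, frames=[2,5,6,1] (faults so far: 5)
  Optimal total faults: 5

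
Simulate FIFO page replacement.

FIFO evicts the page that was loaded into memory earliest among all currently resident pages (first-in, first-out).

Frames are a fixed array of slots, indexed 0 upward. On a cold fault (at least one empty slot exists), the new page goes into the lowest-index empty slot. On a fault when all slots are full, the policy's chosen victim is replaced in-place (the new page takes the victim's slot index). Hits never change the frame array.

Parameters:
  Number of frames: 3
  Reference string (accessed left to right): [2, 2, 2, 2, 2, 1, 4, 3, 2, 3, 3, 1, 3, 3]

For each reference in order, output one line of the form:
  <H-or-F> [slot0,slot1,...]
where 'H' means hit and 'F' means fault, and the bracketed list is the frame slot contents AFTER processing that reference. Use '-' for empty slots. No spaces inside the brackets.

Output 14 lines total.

F [2,-,-]
H [2,-,-]
H [2,-,-]
H [2,-,-]
H [2,-,-]
F [2,1,-]
F [2,1,4]
F [3,1,4]
F [3,2,4]
H [3,2,4]
H [3,2,4]
F [3,2,1]
H [3,2,1]
H [3,2,1]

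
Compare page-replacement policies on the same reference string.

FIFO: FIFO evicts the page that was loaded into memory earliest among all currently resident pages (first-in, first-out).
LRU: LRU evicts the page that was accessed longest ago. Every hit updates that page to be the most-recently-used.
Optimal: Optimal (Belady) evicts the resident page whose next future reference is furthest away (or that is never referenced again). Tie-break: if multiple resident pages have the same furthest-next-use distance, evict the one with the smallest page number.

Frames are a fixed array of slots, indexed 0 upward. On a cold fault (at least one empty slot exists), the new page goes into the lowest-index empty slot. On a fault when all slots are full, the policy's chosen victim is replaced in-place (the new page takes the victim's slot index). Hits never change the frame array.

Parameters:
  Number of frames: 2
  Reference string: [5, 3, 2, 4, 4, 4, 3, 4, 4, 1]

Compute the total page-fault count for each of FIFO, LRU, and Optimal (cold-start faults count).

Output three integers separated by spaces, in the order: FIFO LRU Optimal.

--- FIFO ---
  step 0: ref 5 -> FAULT, frames=[5,-] (faults so far: 1)
  step 1: ref 3 -> FAULT, frames=[5,3] (faults so far: 2)
  step 2: ref 2 -> FAULT, evict 5, frames=[2,3] (faults so far: 3)
  step 3: ref 4 -> FAULT, evict 3, frames=[2,4] (faults so far: 4)
  step 4: ref 4 -> HIT, frames=[2,4] (faults so far: 4)
  step 5: ref 4 -> HIT, frames=[2,4] (faults so far: 4)
  step 6: ref 3 -> FAULT, evict 2, frames=[3,4] (faults so far: 5)
  step 7: ref 4 -> HIT, frames=[3,4] (faults so far: 5)
  step 8: ref 4 -> HIT, frames=[3,4] (faults so far: 5)
  step 9: ref 1 -> FAULT, evict 4, frames=[3,1] (faults so far: 6)
  FIFO total faults: 6
--- LRU ---
  step 0: ref 5 -> FAULT, frames=[5,-] (faults so far: 1)
  step 1: ref 3 -> FAULT, frames=[5,3] (faults so far: 2)
  step 2: ref 2 -> FAULT, evict 5, frames=[2,3] (faults so far: 3)
  step 3: ref 4 -> FAULT, evict 3, frames=[2,4] (faults so far: 4)
  step 4: ref 4 -> HIT, frames=[2,4] (faults so far: 4)
  step 5: ref 4 -> HIT, frames=[2,4] (faults so far: 4)
  step 6: ref 3 -> FAULT, evict 2, frames=[3,4] (faults so far: 5)
  step 7: ref 4 -> HIT, frames=[3,4] (faults so far: 5)
  step 8: ref 4 -> HIT, frames=[3,4] (faults so far: 5)
  step 9: ref 1 -> FAULT, evict 3, frames=[1,4] (faults so far: 6)
  LRU total faults: 6
--- Optimal ---
  step 0: ref 5 -> FAULT, frames=[5,-] (faults so far: 1)
  step 1: ref 3 -> FAULT, frames=[5,3] (faults so far: 2)
  step 2: ref 2 -> FAULT, evict 5, frames=[2,3] (faults so far: 3)
  step 3: ref 4 -> FAULT, evict 2, frames=[4,3] (faults so far: 4)
  step 4: ref 4 -> HIT, frames=[4,3] (faults so far: 4)
  step 5: ref 4 -> HIT, frames=[4,3] (faults so far: 4)
  step 6: ref 3 -> HIT, frames=[4,3] (faults so far: 4)
  step 7: ref 4 -> HIT, frames=[4,3] (faults so far: 4)
  step 8: ref 4 -> HIT, frames=[4,3] (faults so far: 4)
  step 9: ref 1 -> FAULT, evict 3, frames=[4,1] (faults so far: 5)
  Optimal total faults: 5

Answer: 6 6 5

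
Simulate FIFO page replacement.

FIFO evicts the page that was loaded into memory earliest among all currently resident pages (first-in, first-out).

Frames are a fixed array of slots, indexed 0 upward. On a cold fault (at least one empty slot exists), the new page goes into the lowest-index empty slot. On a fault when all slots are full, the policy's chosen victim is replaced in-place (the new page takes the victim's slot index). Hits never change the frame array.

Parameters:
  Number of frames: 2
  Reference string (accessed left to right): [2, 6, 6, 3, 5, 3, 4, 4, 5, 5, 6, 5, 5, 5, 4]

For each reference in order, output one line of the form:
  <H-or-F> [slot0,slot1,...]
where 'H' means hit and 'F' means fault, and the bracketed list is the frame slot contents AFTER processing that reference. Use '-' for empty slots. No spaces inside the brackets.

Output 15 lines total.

F [2,-]
F [2,6]
H [2,6]
F [3,6]
F [3,5]
H [3,5]
F [4,5]
H [4,5]
H [4,5]
H [4,5]
F [4,6]
F [5,6]
H [5,6]
H [5,6]
F [5,4]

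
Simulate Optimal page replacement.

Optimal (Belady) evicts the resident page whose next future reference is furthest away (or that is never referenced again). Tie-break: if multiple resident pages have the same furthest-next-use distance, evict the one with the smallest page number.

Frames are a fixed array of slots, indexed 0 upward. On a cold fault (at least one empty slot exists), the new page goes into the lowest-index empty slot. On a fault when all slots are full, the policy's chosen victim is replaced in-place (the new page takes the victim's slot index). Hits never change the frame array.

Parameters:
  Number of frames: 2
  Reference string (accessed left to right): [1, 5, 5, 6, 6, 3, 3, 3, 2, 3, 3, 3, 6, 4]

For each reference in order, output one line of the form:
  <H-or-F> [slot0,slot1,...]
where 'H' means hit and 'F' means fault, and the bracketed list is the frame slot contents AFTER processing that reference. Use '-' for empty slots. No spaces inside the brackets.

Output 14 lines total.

F [1,-]
F [1,5]
H [1,5]
F [6,5]
H [6,5]
F [6,3]
H [6,3]
H [6,3]
F [2,3]
H [2,3]
H [2,3]
H [2,3]
F [6,3]
F [6,4]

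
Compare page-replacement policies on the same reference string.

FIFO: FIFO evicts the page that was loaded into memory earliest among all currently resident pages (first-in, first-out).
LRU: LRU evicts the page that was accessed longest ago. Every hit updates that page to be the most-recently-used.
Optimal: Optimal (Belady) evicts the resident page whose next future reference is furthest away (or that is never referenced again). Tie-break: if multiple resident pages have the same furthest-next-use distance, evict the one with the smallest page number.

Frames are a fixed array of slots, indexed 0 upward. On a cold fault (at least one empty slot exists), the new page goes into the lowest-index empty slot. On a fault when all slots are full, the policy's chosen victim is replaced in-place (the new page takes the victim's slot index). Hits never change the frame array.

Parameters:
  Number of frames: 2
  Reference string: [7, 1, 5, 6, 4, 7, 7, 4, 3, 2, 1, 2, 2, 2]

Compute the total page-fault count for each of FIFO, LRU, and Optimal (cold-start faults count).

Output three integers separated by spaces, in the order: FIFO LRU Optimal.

Answer: 9 9 8

Derivation:
--- FIFO ---
  step 0: ref 7 -> FAULT, frames=[7,-] (faults so far: 1)
  step 1: ref 1 -> FAULT, frames=[7,1] (faults so far: 2)
  step 2: ref 5 -> FAULT, evict 7, frames=[5,1] (faults so far: 3)
  step 3: ref 6 -> FAULT, evict 1, frames=[5,6] (faults so far: 4)
  step 4: ref 4 -> FAULT, evict 5, frames=[4,6] (faults so far: 5)
  step 5: ref 7 -> FAULT, evict 6, frames=[4,7] (faults so far: 6)
  step 6: ref 7 -> HIT, frames=[4,7] (faults so far: 6)
  step 7: ref 4 -> HIT, frames=[4,7] (faults so far: 6)
  step 8: ref 3 -> FAULT, evict 4, frames=[3,7] (faults so far: 7)
  step 9: ref 2 -> FAULT, evict 7, frames=[3,2] (faults so far: 8)
  step 10: ref 1 -> FAULT, evict 3, frames=[1,2] (faults so far: 9)
  step 11: ref 2 -> HIT, frames=[1,2] (faults so far: 9)
  step 12: ref 2 -> HIT, frames=[1,2] (faults so far: 9)
  step 13: ref 2 -> HIT, frames=[1,2] (faults so far: 9)
  FIFO total faults: 9
--- LRU ---
  step 0: ref 7 -> FAULT, frames=[7,-] (faults so far: 1)
  step 1: ref 1 -> FAULT, frames=[7,1] (faults so far: 2)
  step 2: ref 5 -> FAULT, evict 7, frames=[5,1] (faults so far: 3)
  step 3: ref 6 -> FAULT, evict 1, frames=[5,6] (faults so far: 4)
  step 4: ref 4 -> FAULT, evict 5, frames=[4,6] (faults so far: 5)
  step 5: ref 7 -> FAULT, evict 6, frames=[4,7] (faults so far: 6)
  step 6: ref 7 -> HIT, frames=[4,7] (faults so far: 6)
  step 7: ref 4 -> HIT, frames=[4,7] (faults so far: 6)
  step 8: ref 3 -> FAULT, evict 7, frames=[4,3] (faults so far: 7)
  step 9: ref 2 -> FAULT, evict 4, frames=[2,3] (faults so far: 8)
  step 10: ref 1 -> FAULT, evict 3, frames=[2,1] (faults so far: 9)
  step 11: ref 2 -> HIT, frames=[2,1] (faults so far: 9)
  step 12: ref 2 -> HIT, frames=[2,1] (faults so far: 9)
  step 13: ref 2 -> HIT, frames=[2,1] (faults so far: 9)
  LRU total faults: 9
--- Optimal ---
  step 0: ref 7 -> FAULT, frames=[7,-] (faults so far: 1)
  step 1: ref 1 -> FAULT, frames=[7,1] (faults so far: 2)
  step 2: ref 5 -> FAULT, evict 1, frames=[7,5] (faults so far: 3)
  step 3: ref 6 -> FAULT, evict 5, frames=[7,6] (faults so far: 4)
  step 4: ref 4 -> FAULT, evict 6, frames=[7,4] (faults so far: 5)
  step 5: ref 7 -> HIT, frames=[7,4] (faults so far: 5)
  step 6: ref 7 -> HIT, frames=[7,4] (faults so far: 5)
  step 7: ref 4 -> HIT, frames=[7,4] (faults so far: 5)
  step 8: ref 3 -> FAULT, evict 4, frames=[7,3] (faults so far: 6)
  step 9: ref 2 -> FAULT, evict 3, frames=[7,2] (faults so far: 7)
  step 10: ref 1 -> FAULT, evict 7, frames=[1,2] (faults so far: 8)
  step 11: ref 2 -> HIT, frames=[1,2] (faults so far: 8)
  step 12: ref 2 -> HIT, frames=[1,2] (faults so far: 8)
  step 13: ref 2 -> HIT, frames=[1,2] (faults so far: 8)
  Optimal total faults: 8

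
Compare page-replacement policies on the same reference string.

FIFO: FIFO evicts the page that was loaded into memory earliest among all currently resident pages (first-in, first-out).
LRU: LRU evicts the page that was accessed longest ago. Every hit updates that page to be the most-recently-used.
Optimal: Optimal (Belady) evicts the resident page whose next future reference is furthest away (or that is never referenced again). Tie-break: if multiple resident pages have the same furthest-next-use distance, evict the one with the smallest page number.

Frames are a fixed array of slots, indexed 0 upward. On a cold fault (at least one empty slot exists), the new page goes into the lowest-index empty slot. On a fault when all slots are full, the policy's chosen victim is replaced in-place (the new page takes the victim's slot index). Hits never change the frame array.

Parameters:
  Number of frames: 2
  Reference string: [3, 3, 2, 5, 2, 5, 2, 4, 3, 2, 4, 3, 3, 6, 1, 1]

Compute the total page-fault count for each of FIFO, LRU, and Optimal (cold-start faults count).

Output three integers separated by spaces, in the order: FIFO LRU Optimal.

Answer: 10 10 8

Derivation:
--- FIFO ---
  step 0: ref 3 -> FAULT, frames=[3,-] (faults so far: 1)
  step 1: ref 3 -> HIT, frames=[3,-] (faults so far: 1)
  step 2: ref 2 -> FAULT, frames=[3,2] (faults so far: 2)
  step 3: ref 5 -> FAULT, evict 3, frames=[5,2] (faults so far: 3)
  step 4: ref 2 -> HIT, frames=[5,2] (faults so far: 3)
  step 5: ref 5 -> HIT, frames=[5,2] (faults so far: 3)
  step 6: ref 2 -> HIT, frames=[5,2] (faults so far: 3)
  step 7: ref 4 -> FAULT, evict 2, frames=[5,4] (faults so far: 4)
  step 8: ref 3 -> FAULT, evict 5, frames=[3,4] (faults so far: 5)
  step 9: ref 2 -> FAULT, evict 4, frames=[3,2] (faults so far: 6)
  step 10: ref 4 -> FAULT, evict 3, frames=[4,2] (faults so far: 7)
  step 11: ref 3 -> FAULT, evict 2, frames=[4,3] (faults so far: 8)
  step 12: ref 3 -> HIT, frames=[4,3] (faults so far: 8)
  step 13: ref 6 -> FAULT, evict 4, frames=[6,3] (faults so far: 9)
  step 14: ref 1 -> FAULT, evict 3, frames=[6,1] (faults so far: 10)
  step 15: ref 1 -> HIT, frames=[6,1] (faults so far: 10)
  FIFO total faults: 10
--- LRU ---
  step 0: ref 3 -> FAULT, frames=[3,-] (faults so far: 1)
  step 1: ref 3 -> HIT, frames=[3,-] (faults so far: 1)
  step 2: ref 2 -> FAULT, frames=[3,2] (faults so far: 2)
  step 3: ref 5 -> FAULT, evict 3, frames=[5,2] (faults so far: 3)
  step 4: ref 2 -> HIT, frames=[5,2] (faults so far: 3)
  step 5: ref 5 -> HIT, frames=[5,2] (faults so far: 3)
  step 6: ref 2 -> HIT, frames=[5,2] (faults so far: 3)
  step 7: ref 4 -> FAULT, evict 5, frames=[4,2] (faults so far: 4)
  step 8: ref 3 -> FAULT, evict 2, frames=[4,3] (faults so far: 5)
  step 9: ref 2 -> FAULT, evict 4, frames=[2,3] (faults so far: 6)
  step 10: ref 4 -> FAULT, evict 3, frames=[2,4] (faults so far: 7)
  step 11: ref 3 -> FAULT, evict 2, frames=[3,4] (faults so far: 8)
  step 12: ref 3 -> HIT, frames=[3,4] (faults so far: 8)
  step 13: ref 6 -> FAULT, evict 4, frames=[3,6] (faults so far: 9)
  step 14: ref 1 -> FAULT, evict 3, frames=[1,6] (faults so far: 10)
  step 15: ref 1 -> HIT, frames=[1,6] (faults so far: 10)
  LRU total faults: 10
--- Optimal ---
  step 0: ref 3 -> FAULT, frames=[3,-] (faults so far: 1)
  step 1: ref 3 -> HIT, frames=[3,-] (faults so far: 1)
  step 2: ref 2 -> FAULT, frames=[3,2] (faults so far: 2)
  step 3: ref 5 -> FAULT, evict 3, frames=[5,2] (faults so far: 3)
  step 4: ref 2 -> HIT, frames=[5,2] (faults so far: 3)
  step 5: ref 5 -> HIT, frames=[5,2] (faults so far: 3)
  step 6: ref 2 -> HIT, frames=[5,2] (faults so far: 3)
  step 7: ref 4 -> FAULT, evict 5, frames=[4,2] (faults so far: 4)
  step 8: ref 3 -> FAULT, evict 4, frames=[3,2] (faults so far: 5)
  step 9: ref 2 -> HIT, frames=[3,2] (faults so far: 5)
  step 10: ref 4 -> FAULT, evict 2, frames=[3,4] (faults so far: 6)
  step 11: ref 3 -> HIT, frames=[3,4] (faults so far: 6)
  step 12: ref 3 -> HIT, frames=[3,4] (faults so far: 6)
  step 13: ref 6 -> FAULT, evict 3, frames=[6,4] (faults so far: 7)
  step 14: ref 1 -> FAULT, evict 4, frames=[6,1] (faults so far: 8)
  step 15: ref 1 -> HIT, frames=[6,1] (faults so far: 8)
  Optimal total faults: 8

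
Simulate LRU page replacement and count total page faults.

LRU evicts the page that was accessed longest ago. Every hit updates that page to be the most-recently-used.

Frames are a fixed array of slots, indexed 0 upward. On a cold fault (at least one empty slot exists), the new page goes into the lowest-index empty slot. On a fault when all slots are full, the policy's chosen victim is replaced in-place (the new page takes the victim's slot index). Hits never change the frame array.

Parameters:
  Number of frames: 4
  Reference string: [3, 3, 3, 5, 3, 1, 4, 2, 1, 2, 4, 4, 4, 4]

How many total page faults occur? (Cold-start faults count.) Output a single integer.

Step 0: ref 3 → FAULT, frames=[3,-,-,-]
Step 1: ref 3 → HIT, frames=[3,-,-,-]
Step 2: ref 3 → HIT, frames=[3,-,-,-]
Step 3: ref 5 → FAULT, frames=[3,5,-,-]
Step 4: ref 3 → HIT, frames=[3,5,-,-]
Step 5: ref 1 → FAULT, frames=[3,5,1,-]
Step 6: ref 4 → FAULT, frames=[3,5,1,4]
Step 7: ref 2 → FAULT (evict 5), frames=[3,2,1,4]
Step 8: ref 1 → HIT, frames=[3,2,1,4]
Step 9: ref 2 → HIT, frames=[3,2,1,4]
Step 10: ref 4 → HIT, frames=[3,2,1,4]
Step 11: ref 4 → HIT, frames=[3,2,1,4]
Step 12: ref 4 → HIT, frames=[3,2,1,4]
Step 13: ref 4 → HIT, frames=[3,2,1,4]
Total faults: 5

Answer: 5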